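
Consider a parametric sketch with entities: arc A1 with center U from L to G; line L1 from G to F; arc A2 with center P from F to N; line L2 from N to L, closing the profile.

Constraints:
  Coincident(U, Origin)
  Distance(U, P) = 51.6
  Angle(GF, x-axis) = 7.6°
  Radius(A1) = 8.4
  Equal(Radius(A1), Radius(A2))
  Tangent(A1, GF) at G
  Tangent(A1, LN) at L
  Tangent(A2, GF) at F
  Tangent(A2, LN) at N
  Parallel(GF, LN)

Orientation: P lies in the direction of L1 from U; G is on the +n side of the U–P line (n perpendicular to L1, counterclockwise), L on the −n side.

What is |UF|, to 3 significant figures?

52.3

The slot axis is L1's direction at 7.6°, so u = (cos 7.6°, sin 7.6°) = (0.991, 0.132) and n = (−sin 7.6°, cos 7.6°) = (-0.132, 0.991). U is at the origin and P lies 51.6 along u from U, so P = 51.6·u = (51.1, 6.82). Tangency of A1 to both parallel lines with radius 8.4 puts G and L at U ± 8.4·n: G = (-1.11, 8.33), L = (1.11, -8.33). Equal radii place F and N the same way about P: F = P + 8.4·n = (50.0, 15.2), N = P − 8.4·n = (52.3, -1.50). Then |UF| = |F − U| = 52.3.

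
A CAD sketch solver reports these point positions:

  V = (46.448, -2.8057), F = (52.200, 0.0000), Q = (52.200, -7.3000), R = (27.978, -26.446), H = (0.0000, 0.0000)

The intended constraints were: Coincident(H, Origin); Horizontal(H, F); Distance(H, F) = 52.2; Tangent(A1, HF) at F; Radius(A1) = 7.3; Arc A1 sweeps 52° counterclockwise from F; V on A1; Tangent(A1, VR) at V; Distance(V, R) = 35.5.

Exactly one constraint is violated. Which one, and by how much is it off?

Distance(V, R) = 35.5 — off by 5.50.

H = (0.00, 0.00) ✓; H.y = 0.00, F.y = 0.00 ✓; |HF| = 52.20 ✓; ∠(QF, FH) = 90.00° ✓; |QF| = 7.300 ✓; bearing(Q→V) − bearing(Q→F) = 52.00° ✓; |QV| = 7.300 ✓; ∠(QV, VR) = 90.00° ✓; |VR| = 30.00 ✗.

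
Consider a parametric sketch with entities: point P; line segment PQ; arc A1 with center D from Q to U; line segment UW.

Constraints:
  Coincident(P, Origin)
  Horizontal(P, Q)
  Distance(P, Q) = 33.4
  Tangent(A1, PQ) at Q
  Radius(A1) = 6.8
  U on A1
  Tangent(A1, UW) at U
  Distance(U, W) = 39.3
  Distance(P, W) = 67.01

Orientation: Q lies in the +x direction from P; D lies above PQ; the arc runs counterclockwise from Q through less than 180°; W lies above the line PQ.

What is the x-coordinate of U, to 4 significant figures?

39.85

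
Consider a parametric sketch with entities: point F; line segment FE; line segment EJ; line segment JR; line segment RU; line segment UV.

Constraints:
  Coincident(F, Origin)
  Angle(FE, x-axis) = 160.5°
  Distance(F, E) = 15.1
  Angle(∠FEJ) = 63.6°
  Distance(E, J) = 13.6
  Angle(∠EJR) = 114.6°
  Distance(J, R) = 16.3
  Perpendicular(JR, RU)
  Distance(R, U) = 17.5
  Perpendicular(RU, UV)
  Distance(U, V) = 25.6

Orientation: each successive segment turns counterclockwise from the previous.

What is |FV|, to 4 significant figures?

19.55

F is at the origin; FE runs at 160.5° with length 15.1, so E = (-14.23, 5.040). ∠FEJ = 63.6° gives EJ at -83.10° from the x-axis; with |EJ| = 13.6, J = (-12.60, -8.461). ∠EJR = 114.6° gives JR at -17.70° from the x-axis; with |JR| = 16.3, R = (2.928, -13.42). JR is perpendicular to RU, so RU runs at 72.30°; with |RU| = 17.5, U = (8.249, 3.255). RU is perpendicular to UV, so UV runs at 162.3°; with |UV| = 25.6, V = (-16.14, 11.04). Then |FV| = |V − F| = 19.55.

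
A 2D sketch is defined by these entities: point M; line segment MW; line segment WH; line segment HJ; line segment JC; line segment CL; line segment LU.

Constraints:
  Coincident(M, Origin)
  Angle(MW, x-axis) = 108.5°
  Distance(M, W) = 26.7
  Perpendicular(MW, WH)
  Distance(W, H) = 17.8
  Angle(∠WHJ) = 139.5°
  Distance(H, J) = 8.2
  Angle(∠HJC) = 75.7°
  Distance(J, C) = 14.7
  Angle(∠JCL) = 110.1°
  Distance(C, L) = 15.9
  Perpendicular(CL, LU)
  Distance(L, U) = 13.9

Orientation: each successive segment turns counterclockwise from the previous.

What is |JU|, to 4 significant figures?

20.95

∠JCL = 110.1° gives CL at 53.20° from the x-axis; with |CL| = 15.9, L = (-5.971, 21.15). CL ⟂ LU, so LU runs at 143.2°; with |LU| = 13.9, U = (-17.10, 29.48). Then |JU| = |U − J| = 20.95.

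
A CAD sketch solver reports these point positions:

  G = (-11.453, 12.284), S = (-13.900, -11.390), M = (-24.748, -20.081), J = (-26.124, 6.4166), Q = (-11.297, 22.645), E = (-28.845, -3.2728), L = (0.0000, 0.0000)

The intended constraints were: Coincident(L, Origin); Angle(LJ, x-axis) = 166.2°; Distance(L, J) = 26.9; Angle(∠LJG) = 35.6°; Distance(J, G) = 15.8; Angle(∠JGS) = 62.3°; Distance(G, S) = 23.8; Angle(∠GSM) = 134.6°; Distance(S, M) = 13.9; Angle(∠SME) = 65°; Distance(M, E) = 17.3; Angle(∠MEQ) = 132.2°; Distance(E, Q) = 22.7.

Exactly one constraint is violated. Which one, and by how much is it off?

Distance(E, Q) = 22.7 — off by 8.60.

L = (0.00, 0.00) ✓; LJ at 166.2° ✓; |LJ| = 26.90 ✓; ∠LJG = 35.60° ✓; |JG| = 15.80 ✓; ∠JGS = 62.30° ✓; |GS| = 23.80 ✓; ∠GSM = 134.6° ✓; |SM| = 13.90 ✓; ∠SME = 65.00° ✓; |ME| = 17.30 ✓; ∠MEQ = 132.2° ✓; |EQ| = 31.30 ✗.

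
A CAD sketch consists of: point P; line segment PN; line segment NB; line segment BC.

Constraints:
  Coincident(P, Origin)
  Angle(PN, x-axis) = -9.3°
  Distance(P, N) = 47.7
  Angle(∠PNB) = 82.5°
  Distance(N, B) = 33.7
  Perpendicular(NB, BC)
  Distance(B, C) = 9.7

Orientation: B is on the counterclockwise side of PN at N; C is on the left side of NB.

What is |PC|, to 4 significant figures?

46.56

P is at the origin; PN runs at -9.3° with length 47.7, so N = 47.7·(cos -9.3°, sin -9.3°) = (47.07, -7.709). ∠PNB = 82.5°, so NB runs at -9.3° + (180° − 82.5°) = 88.20° from the x-axis; with |NB| = 33.7, B = N + 33.7·(cos 88.20°, sin 88.20°) = (48.13, 25.97). NB ⟂ BC; with |BC| = 9.7 on the left of NB, C = B + 9.7·(-0.9995, 0.03141) = (38.44, 26.28). Then |PC| = |C − P| = 46.56.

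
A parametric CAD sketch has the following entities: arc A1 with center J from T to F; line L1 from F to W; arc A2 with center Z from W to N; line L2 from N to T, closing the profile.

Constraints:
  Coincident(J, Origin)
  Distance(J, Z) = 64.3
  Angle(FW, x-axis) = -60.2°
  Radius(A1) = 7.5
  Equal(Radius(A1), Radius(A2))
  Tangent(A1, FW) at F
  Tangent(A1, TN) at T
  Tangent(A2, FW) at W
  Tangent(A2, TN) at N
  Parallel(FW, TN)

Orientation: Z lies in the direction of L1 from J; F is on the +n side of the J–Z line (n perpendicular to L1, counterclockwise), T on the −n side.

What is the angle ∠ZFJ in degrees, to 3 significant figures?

83.3°

The slot axis is L1's direction at -60.2°, so u = (cos -60.2°, sin -60.2°) = (0.497, -0.868) and n = (−sin -60.2°, cos -60.2°) = (0.868, 0.497). J is at the origin and Z lies 64.3 along u from J, so Z = 64.3·u = (32.0, -55.8). Tangency of A1 to both parallel lines with radius 7.5 puts F and T at J ± 7.5·n: F = (6.51, 3.73), T = (-6.51, -3.73). Then cos ∠ZFJ = FZ·FJ / (|FZ||FJ|), giving 83.3°.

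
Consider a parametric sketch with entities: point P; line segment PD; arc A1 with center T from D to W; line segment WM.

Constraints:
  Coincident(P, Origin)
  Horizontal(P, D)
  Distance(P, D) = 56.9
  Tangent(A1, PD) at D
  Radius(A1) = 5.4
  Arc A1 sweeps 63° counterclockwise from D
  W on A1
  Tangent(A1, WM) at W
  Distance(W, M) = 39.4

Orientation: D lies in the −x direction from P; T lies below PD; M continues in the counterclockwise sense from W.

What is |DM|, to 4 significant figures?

44.31

On A1, D sits at bearing 90° from T; a 63° counterclockwise sweep puts W at bearing 153°, so W = T + 5.4·(cos 153°, sin 153°) = (-61.71, -2.948). Tangency of A1 to WM means the radius TW is perpendicular to WM, so WM runs along (−sin 153°, cos 153°); with |WM| = 39.4, M = (-79.60, -38.05). Then |DM| = |M − D| = 44.31.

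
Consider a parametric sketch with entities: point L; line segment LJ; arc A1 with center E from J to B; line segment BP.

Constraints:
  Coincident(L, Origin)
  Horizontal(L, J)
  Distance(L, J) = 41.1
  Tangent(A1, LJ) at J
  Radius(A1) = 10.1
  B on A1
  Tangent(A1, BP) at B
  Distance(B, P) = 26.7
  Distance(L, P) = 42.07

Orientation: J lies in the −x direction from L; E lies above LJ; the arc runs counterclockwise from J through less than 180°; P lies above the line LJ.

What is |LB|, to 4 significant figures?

32.22

Checks: |EB| = 10.10 ✓; ∠(EB, BP) = 90.00° ✓; |BP| = 26.70 ✓; |LP| = 42.07 ✓.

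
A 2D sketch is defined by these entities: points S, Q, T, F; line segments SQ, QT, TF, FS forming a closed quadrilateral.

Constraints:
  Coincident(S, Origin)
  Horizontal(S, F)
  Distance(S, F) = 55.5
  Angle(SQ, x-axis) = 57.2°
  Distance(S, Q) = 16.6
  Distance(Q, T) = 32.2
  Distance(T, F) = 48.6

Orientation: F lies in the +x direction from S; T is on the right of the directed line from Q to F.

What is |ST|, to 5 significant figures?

20.995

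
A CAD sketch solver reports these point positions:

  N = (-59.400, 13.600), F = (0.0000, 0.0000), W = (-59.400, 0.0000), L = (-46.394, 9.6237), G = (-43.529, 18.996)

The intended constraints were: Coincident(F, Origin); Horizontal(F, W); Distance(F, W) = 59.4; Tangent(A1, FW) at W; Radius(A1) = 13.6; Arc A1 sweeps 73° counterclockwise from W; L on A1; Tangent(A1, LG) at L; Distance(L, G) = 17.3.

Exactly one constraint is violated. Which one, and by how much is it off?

Distance(L, G) = 17.3 — off by 7.50.

F = (0.00, 0.00) ✓; F.y = 0.00, W.y = 0.00 ✓; |FW| = 59.40 ✓; ∠(NW, WF) = 90.00° ✓; |NW| = 13.60 ✓; bearing(N→L) − bearing(N→W) = 73.00° ✓; |NL| = 13.60 ✓; ∠(NL, LG) = 90.00° ✓; |LG| = 9.800 ✗.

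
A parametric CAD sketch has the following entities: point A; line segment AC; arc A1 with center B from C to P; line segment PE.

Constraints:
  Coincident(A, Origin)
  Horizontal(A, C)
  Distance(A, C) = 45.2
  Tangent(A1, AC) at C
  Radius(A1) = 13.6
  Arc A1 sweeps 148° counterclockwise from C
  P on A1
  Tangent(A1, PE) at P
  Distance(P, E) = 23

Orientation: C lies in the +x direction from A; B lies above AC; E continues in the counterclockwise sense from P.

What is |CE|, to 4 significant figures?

39.30

On A1, C sits at bearing -90° from B; a 148° counterclockwise sweep puts P at bearing 58°, so P = B + 13.6·(cos 58°, sin 58°) = (52.41, 25.13). A1 meets PE tangentially, so BP is at right angles to PE, so PE runs along (−sin 58°, cos 58°); with |PE| = 23.0, E = (32.90, 37.32). Then |CE| = |E − C| = 39.30.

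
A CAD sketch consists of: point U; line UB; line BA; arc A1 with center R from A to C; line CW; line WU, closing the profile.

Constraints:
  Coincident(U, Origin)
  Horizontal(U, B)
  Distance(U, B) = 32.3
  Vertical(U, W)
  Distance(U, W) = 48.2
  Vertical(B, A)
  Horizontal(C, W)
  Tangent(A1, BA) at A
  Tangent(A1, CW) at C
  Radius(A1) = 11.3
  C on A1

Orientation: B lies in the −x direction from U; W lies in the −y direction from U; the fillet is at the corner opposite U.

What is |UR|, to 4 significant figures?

42.46

U is at the origin; U and B share the same y with |UB| = 32.3 and B on the −x side, so B = (-32.30, 0.000). UW is vertical with |UW| = 48.2 and W on the −y side, so W = (0.000, -48.20). The virtual corner opposite U is at (-32.30, -48.20). The tangent condition forces RA to be normal to BA and tangency of A1 to CW means the radius RC is perpendicular to CW, with radius 11.3, so the center R sits 11.3 in from both sides at R = (-21.00, -36.90). Then |UR| = |R − U| = 42.46.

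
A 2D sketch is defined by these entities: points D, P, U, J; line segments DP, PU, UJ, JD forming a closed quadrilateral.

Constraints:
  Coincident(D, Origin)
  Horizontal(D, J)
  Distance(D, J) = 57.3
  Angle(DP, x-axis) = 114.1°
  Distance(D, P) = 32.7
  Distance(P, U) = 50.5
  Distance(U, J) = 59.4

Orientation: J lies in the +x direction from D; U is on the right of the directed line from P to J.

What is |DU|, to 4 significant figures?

18.62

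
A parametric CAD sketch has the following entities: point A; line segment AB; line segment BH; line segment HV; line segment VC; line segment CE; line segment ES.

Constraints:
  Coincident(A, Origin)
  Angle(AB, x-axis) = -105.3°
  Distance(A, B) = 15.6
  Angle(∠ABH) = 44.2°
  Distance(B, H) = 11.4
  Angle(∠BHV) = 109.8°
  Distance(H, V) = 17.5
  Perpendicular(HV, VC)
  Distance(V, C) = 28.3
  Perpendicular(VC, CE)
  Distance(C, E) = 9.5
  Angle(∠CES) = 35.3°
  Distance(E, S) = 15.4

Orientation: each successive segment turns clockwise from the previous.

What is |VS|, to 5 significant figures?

19.642

VC ⟂ CE, so CE runs at -131.30°; with |CE| = 9.5, E = (16.915, -17.735). ∠CES = 35.3° gives ES at 84.000° from the x-axis; with |ES| = 15.4, S = (18.525, -2.4191). Then |VS| = |S − V| = 19.642.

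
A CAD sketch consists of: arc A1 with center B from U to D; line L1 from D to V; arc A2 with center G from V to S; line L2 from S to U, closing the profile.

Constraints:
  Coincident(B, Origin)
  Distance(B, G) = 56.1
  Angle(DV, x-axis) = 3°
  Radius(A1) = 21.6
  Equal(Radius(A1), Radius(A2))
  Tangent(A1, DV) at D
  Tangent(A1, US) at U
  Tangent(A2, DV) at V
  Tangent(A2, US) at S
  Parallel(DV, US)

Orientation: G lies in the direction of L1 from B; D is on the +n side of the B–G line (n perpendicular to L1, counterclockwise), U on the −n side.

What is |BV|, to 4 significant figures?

60.11

Tangency of A1 to both parallel lines with radius 21.6 puts D and U at B ± 21.6·n: D = (-1.130, 21.57), U = (1.130, -21.57). Equal radii place V and S the same way about G: V = G + 21.6·n = (54.89, 24.51), S = G − 21.6·n = (57.15, -18.63). Then |BV| = |V − B| = 60.11.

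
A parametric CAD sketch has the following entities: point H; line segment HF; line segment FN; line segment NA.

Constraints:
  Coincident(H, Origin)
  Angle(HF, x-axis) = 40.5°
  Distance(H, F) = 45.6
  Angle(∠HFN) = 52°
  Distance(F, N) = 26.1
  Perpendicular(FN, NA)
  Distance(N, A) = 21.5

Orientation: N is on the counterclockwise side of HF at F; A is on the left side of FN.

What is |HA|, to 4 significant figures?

14.57

H is at the origin; HF runs at 40.5° with length 45.6, so F = 45.6·(cos 40.5°, sin 40.5°) = (34.67, 29.61). ∠HFN = 52.0°, so FN runs at 40.5° + (180° − 52.0°) = 168.5° from the x-axis; with |FN| = 26.1, N = F + 26.1·(cos 168.5°, sin 168.5°) = (9.098, 34.82). FN ⟂ NA; with |NA| = 21.5 on the left of FN, A = N + 21.5·(-0.1994, -0.9799) = (4.812, 13.75). Then |HA| = |A − H| = 14.57.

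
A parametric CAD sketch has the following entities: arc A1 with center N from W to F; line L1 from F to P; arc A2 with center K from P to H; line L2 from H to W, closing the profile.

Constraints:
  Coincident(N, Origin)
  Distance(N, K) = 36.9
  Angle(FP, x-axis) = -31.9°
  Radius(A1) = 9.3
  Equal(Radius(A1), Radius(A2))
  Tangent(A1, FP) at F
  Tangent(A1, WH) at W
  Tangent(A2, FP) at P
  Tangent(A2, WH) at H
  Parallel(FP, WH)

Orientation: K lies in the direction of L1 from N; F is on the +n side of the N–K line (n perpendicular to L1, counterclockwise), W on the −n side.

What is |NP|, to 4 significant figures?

38.05

The slot axis is L1's direction at -31.9°, so u = (cos -31.9°, sin -31.9°) = (0.8490, -0.5284) and n = (−sin -31.9°, cos -31.9°) = (0.5284, 0.8490). N is at the origin and K lies 36.9 along u from N, so K = 36.9·u = (31.33, -19.50). Tangency of A1 to both parallel lines with radius 9.3 puts F and W at N ± 9.3·n: F = (4.914, 7.895), W = (-4.914, -7.895). Equal radii place P and H the same way about K: P = K + 9.3·n = (36.24, -11.60), H = K − 9.3·n = (26.41, -27.39). Then |NP| = |P − N| = 38.05.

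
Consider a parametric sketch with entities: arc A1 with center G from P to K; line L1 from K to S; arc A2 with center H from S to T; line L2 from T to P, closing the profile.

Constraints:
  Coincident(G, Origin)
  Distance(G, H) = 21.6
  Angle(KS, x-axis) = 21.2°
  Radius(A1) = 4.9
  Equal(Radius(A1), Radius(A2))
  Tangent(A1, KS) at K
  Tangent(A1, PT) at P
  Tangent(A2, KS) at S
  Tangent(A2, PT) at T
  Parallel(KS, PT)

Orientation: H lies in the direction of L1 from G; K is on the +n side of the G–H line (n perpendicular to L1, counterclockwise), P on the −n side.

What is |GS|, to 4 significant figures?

22.15

Tangency of A1 to both parallel lines with radius 4.9 puts K and P at G ± 4.9·n: K = (-1.772, 4.568), P = (1.772, -4.568). Equal radii place S and T the same way about H: S = H + 4.9·n = (18.37, 12.38), T = H − 4.9·n = (21.91, 3.243). Then |GS| = |S − G| = 22.15.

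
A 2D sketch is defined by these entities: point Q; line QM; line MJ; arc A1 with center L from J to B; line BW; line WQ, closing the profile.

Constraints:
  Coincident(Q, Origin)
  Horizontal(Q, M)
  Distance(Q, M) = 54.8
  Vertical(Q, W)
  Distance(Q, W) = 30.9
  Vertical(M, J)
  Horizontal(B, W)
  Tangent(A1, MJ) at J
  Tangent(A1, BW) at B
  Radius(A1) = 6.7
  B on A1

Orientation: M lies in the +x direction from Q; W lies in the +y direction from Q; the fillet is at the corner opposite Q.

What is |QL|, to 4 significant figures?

53.84

Q is at the origin; Q and M share the same y with |QM| = 54.8 and M on the +x side, so M = (54.80, 0.000). QW is vertical with |QW| = 30.9 and W on the +y side, so W = (0.000, 30.90). The virtual corner opposite Q is at (54.80, 30.90). Tangency of A1 to MJ means the radius LJ is perpendicular to MJ and tangency of A1 to BW means the radius LB is perpendicular to BW, with radius 6.7, so the center L sits 6.7 in from both sides at L = (48.10, 24.20). Then |QL| = |L − Q| = 53.84.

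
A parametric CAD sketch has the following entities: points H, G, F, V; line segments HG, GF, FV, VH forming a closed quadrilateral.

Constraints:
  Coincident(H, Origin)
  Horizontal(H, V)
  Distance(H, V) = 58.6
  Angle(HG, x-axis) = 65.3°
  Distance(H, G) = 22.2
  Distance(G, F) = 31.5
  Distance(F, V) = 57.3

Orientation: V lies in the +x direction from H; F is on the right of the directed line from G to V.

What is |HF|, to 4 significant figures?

10.79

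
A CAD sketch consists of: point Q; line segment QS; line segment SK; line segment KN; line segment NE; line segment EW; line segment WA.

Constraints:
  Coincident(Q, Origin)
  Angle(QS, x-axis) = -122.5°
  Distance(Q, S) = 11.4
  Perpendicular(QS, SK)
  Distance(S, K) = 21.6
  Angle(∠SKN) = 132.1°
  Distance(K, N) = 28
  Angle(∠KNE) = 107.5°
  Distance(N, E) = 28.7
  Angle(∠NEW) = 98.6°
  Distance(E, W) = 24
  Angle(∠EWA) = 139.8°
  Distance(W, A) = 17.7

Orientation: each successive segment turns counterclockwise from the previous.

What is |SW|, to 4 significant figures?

36.79

∠KNE = 107.5° gives NE at 87.90° from the x-axis; with |NE| = 28.7, E = (40.14, 14.90). ∠NEW = 98.6° gives EW at 169.3° from the x-axis; with |EW| = 24.0, W = (16.56, 19.35). Then |SW| = |W − S| = 36.79.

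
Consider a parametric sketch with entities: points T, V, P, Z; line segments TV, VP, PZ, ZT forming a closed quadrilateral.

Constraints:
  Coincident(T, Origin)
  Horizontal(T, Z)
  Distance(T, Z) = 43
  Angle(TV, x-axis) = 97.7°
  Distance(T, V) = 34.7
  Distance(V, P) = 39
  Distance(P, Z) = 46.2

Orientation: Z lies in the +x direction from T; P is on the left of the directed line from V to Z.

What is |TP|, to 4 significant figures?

55.78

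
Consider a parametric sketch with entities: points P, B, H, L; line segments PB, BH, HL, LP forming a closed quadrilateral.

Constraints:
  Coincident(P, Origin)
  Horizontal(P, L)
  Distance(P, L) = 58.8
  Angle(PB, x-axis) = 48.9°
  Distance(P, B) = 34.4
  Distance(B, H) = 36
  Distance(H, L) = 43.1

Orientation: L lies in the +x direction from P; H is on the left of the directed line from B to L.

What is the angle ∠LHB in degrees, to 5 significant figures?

67.807°

Checks: P.y = 0.00, L.y = 0.00 ✓; |BH| = 36.00 ✓; |HL| = 43.10 ✓.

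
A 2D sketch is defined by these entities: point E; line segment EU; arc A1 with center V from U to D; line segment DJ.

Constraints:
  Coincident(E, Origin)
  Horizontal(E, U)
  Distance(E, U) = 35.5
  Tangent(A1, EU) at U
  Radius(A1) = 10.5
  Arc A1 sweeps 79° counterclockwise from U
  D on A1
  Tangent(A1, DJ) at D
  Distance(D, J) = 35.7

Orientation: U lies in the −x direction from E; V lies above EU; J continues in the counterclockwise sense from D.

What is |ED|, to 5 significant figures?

26.587

The tangent condition forces VU to be normal to EU, so V = U + (0, 10.5) = (-35.500, 10.500). On A1, U sits at bearing -90° from V; a 79° counterclockwise sweep puts D at bearing -11°, so D = V + 10.5·(cos -11°, sin -11°) = (-25.193, 8.4965). Then |ED| = |D − E| = 26.587.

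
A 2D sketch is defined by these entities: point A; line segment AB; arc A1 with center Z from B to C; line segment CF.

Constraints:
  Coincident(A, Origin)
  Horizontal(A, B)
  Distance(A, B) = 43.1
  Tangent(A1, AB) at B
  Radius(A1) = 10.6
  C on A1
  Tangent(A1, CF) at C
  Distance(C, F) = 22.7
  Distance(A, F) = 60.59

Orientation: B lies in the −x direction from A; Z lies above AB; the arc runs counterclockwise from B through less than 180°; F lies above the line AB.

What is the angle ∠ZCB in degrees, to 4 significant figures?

24.96°

Checks: A = (0.00, 0.00) ✓; |ZC| = 10.60 ✓; ∠(ZC, CF) = 90.00° ✓; |CF| = 22.70 ✓; |AF| = 60.59 ✓.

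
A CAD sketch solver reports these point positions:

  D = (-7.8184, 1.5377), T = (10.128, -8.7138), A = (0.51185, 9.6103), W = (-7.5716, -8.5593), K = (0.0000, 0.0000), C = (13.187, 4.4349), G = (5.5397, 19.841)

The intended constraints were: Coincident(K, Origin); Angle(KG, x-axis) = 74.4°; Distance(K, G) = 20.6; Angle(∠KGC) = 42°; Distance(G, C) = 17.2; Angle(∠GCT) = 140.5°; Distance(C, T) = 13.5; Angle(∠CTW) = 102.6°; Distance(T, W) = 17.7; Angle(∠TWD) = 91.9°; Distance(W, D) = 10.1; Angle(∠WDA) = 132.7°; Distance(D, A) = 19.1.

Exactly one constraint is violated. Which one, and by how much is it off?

Distance(D, A) = 19.1 — off by 7.50.

K = (0.00, 0.00) ✓; KG at 74.40° ✓; |KG| = 20.60 ✓; ∠KGC = 42.00° ✓; |GC| = 17.20 ✓; ∠GCT = 140.5° ✓; |CT| = 13.50 ✓; ∠CTW = 102.6° ✓; |TW| = 17.70 ✓; ∠TWD = 91.90° ✓; |WD| = 10.10 ✓; ∠WDA = 132.7° ✓; |DA| = 11.60 ✗.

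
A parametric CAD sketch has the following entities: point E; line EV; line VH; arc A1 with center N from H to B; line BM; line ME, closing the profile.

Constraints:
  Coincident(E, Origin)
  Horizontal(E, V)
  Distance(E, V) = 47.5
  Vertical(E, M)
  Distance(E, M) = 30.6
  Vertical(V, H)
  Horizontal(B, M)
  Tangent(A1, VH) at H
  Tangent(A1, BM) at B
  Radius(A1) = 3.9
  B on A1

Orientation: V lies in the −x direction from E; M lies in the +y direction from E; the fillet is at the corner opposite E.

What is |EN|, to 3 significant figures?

51.1

E and M share the same x with |EM| = 30.6 and M on the +y side, so M = (0.00, 30.6). The virtual corner opposite E is at (-47.5, 30.6). A1 meets VH tangentially, so NH is at right angles to VH and the tangent condition forces NB to be normal to BM, with radius 3.9, so the center N sits 3.9 in from both sides at N = (-43.6, 26.7). Then |EN| = |N − E| = 51.1.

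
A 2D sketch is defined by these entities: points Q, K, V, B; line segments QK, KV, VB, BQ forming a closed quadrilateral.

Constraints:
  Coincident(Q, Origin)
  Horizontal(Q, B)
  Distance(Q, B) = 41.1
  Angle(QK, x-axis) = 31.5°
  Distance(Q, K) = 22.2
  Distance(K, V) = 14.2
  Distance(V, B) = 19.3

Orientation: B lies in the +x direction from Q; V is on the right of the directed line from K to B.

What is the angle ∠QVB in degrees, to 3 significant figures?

167°

Checks: |KV| = 14.20 ✓; |VB| = 19.30 ✓.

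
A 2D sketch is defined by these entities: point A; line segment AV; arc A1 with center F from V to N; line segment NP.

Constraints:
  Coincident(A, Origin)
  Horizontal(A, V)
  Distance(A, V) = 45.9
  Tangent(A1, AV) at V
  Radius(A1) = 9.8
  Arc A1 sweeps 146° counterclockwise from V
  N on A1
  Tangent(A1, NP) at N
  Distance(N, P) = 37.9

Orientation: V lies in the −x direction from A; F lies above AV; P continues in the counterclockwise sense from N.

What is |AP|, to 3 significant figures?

81.8

A is at the origin; AV is horizontal with |AV| = 45.9 and V on the −x side, so V = (-45.9, 0.00). Since A1 is tangent to AV there, FV ⟂ AV, so F = V + (0, 9.8) = (-45.9, 9.80). On A1, V sits at bearing -90° from F; a 146° counterclockwise sweep puts N at bearing 56°, so N = F + 9.8·(cos 56°, sin 56°) = (-40.4, 17.9). A1 meets NP tangentially, so FN is at right angles to NP, so NP runs along (−sin 56°, cos 56°); with |NP| = 37.9, P = (-71.8, 39.1). Then |AP| = |P − A| = 81.8.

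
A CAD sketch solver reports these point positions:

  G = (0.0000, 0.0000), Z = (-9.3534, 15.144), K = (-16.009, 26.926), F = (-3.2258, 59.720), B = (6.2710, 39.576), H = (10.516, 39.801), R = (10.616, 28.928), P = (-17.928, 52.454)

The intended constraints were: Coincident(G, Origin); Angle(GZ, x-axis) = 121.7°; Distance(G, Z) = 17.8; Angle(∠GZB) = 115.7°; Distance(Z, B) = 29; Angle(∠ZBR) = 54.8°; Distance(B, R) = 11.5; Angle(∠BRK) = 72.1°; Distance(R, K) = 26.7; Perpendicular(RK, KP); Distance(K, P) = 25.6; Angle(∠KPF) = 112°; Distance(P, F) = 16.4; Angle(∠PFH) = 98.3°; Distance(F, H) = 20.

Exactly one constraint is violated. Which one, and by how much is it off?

Distance(F, H) = 20 — off by 4.20.

G = (0.00, 0.00) ✓; GZ at 121.7° ✓; |GZ| = 17.80 ✓; ∠GZB = 115.7° ✓; |ZB| = 29.00 ✓; ∠ZBR = 54.80° ✓; |BR| = 11.50 ✓; ∠BRK = 72.10° ✓; |RK| = 26.70 ✓; ∠(RK, KP) = 90.00° ✓; |KP| = 25.60 ✓; ∠KPF = 112.0° ✓; |PF| = 16.40 ✓; ∠PFH = 98.30° ✓; |FH| = 24.20 ✗.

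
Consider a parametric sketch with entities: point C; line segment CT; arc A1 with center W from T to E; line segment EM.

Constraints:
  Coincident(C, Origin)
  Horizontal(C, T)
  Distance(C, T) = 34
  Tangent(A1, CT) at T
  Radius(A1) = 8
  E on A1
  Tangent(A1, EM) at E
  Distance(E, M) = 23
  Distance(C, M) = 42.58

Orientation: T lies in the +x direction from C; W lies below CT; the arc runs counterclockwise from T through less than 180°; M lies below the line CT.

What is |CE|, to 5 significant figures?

27.499

Checks: |WE| = 8.000 ✓; ∠(WE, EM) = 90.00° ✓; |EM| = 23.00 ✓; |CM| = 42.58 ✓.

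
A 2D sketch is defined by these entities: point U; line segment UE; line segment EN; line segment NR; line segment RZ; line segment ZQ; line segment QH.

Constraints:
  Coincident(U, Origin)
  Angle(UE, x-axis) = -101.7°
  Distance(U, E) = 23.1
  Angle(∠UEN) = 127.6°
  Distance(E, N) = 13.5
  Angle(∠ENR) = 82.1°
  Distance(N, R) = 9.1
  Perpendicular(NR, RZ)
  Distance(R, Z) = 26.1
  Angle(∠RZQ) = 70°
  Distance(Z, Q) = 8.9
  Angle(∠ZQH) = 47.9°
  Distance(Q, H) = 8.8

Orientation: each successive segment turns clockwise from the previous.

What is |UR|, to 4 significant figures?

27.93

∠UEN = 127.6° gives EN at -154.1° from the x-axis; with |EN| = 13.5, N = (-16.83, -28.52). ∠ENR = 82.1° gives NR at 108.0° from the x-axis; with |NR| = 9.1, R = (-19.64, -19.86). Then |UR| = |R − U| = 27.93.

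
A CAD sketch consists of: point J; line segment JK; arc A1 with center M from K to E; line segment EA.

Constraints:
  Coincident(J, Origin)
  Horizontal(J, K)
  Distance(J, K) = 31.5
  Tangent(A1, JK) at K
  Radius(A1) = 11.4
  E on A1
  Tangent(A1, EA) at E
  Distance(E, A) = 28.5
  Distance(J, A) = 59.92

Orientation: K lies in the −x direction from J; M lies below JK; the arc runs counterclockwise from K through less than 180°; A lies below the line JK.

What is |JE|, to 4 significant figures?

44.02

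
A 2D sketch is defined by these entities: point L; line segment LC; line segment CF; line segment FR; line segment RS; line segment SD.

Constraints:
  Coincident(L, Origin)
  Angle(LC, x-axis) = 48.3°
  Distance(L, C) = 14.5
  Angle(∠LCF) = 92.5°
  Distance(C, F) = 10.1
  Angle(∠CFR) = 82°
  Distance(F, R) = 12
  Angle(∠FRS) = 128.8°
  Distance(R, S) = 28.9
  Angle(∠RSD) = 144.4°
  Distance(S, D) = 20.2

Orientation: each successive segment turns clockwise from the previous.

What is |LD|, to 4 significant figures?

37.40

L is at the origin; LC runs at 48.3° with length 14.5, so C = (9.646, 10.83). ∠LCF = 92.5° gives CF at -39.20° from the x-axis; with |CF| = 10.1, F = (17.47, 4.443). ∠CFR = 82.0° gives FR at -137.2° from the x-axis; with |FR| = 12.0, R = (8.668, -3.711). ∠FRS = 128.8° gives RS at 171.6° from the x-axis; with |RS| = 28.9, S = (-19.92, 0.5113). ∠RSD = 144.4° gives SD at 136.0° from the x-axis; with |SD| = 20.2, D = (-34.45, 14.54). Then |LD| = |D − L| = 37.40.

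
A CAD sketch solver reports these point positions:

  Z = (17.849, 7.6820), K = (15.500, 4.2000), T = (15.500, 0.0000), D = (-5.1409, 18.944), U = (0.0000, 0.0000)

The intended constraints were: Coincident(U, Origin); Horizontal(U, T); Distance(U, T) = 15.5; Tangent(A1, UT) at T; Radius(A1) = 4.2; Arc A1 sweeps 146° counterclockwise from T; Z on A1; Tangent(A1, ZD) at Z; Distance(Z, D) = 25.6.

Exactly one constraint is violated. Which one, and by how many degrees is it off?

Tangent(A1, ZD) at Z — off by 7.91°.

U = (0.00, 0.00) ✓; U.y = 0.00, T.y = 0.00 ✓; |UT| = 15.50 ✓; ∠(KT, TU) = 90.00° ✓; |KT| = 4.200 ✓; bearing(K→Z) − bearing(K→T) = 146.0° ✓; |KZ| = 4.200 ✓; ∠(KZ, ZD) = 82.09° ✗; |ZD| = 25.60 ✓.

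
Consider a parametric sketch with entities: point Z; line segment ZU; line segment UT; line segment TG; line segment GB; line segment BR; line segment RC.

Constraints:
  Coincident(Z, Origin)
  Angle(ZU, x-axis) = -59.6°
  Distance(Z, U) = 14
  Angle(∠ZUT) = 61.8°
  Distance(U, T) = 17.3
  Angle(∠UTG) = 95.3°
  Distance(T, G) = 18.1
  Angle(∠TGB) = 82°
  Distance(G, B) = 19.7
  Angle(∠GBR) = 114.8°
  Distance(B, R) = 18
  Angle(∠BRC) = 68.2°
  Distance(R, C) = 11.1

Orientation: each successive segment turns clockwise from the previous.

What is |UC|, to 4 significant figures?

3.639

∠GBR = 114.8° gives BR at -65.70° from the x-axis; with |BR| = 18.0, R = (14.54, -11.37). ∠BRC = 68.2° gives RC at -177.5° from the x-axis; with |RC| = 11.1, C = (3.452, -11.86). Then |UC| = |C − U| = 3.639.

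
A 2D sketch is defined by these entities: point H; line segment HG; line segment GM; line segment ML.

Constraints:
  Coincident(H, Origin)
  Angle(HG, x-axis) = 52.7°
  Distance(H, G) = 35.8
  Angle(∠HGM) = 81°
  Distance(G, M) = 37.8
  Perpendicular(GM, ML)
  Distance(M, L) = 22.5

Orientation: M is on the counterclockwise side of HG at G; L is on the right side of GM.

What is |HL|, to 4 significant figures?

66.22

H is at the origin; HG runs at 52.7° with length 35.8, so G = 35.8·(cos 52.7°, sin 52.7°) = (21.69, 28.48). ∠HGM = 81.0°, so GM runs at 52.7° + (180° − 81.0°) = 151.7° from the x-axis; with |GM| = 37.8, M = G + 37.8·(cos 151.7°, sin 151.7°) = (-11.59, 46.40). The perpendicularity gives ML at right angles to GM; with |ML| = 22.5 on the right of GM, L = M + 22.5·(0.4741, 0.8805) = (-0.9207, 66.21). Then |HL| = |L − H| = 66.22.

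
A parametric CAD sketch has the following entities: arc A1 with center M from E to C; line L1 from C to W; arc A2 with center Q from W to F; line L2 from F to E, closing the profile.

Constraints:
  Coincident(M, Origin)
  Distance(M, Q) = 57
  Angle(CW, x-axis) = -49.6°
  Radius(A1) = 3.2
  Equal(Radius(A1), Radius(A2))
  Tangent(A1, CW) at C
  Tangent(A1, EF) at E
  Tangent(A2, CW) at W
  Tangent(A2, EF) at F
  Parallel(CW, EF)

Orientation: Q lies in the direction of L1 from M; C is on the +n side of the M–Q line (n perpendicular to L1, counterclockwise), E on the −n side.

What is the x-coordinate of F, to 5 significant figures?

34.506

The slot axis is L1's direction at -49.6°, so u = (cos -49.6°, sin -49.6°) = (0.64812, -0.76154) and n = (−sin -49.6°, cos -49.6°) = (0.76154, 0.64812). M is at the origin and Q lies 57.0 along u from M, so Q = 57.0·u = (36.943, -43.408). Tangency of A1 to both parallel lines with radius 3.2 puts C and E at M ± 3.2·n: C = (2.4369, 2.0740), E = (-2.4369, -2.0740). Equal radii place W and F the same way about Q: W = Q + 3.2·n = (39.380, -41.334), F = Q − 3.2·n = (34.506, -45.482). So F.x = 34.506.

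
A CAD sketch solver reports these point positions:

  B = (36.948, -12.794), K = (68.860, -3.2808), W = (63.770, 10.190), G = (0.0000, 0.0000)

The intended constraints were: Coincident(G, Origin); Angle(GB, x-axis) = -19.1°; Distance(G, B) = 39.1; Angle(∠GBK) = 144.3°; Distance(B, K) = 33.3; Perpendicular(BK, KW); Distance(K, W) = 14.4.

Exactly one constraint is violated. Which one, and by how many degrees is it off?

Perpendicular(BK, KW) — off by 4.10°.

G = (0.00, 0.00) ✓; GB at -19.10° ✓; |GB| = 39.10 ✓; ∠GBK = 144.3° ✓; |BK| = 33.30 ✓; ∠(BK, KW) = 94.10° ✗; |KW| = 14.40 ✓.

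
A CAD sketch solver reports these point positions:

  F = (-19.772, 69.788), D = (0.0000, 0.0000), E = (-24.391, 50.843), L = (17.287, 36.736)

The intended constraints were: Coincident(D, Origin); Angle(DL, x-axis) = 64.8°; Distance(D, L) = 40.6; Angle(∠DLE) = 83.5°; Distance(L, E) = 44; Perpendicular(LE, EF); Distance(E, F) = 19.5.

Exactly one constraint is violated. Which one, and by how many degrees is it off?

Perpendicular(LE, EF) — off by 5.00°.

D = (0.00, 0.00) ✓; DL at 64.80° ✓; |DL| = 40.60 ✓; ∠DLE = 83.50° ✓; |LE| = 44.00 ✓; ∠(LE, EF) = 85.00° ✗; |EF| = 19.50 ✓.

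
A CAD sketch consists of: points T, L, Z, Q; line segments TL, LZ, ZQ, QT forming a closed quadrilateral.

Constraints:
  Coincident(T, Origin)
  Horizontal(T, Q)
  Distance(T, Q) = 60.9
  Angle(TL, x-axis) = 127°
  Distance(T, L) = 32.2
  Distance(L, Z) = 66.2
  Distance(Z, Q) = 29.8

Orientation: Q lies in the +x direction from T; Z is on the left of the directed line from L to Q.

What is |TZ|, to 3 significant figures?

53.7

T is at the origin; T and Q share the same y with |TQ| = 60.9 and Q in +x, so Q = (60.9, 0). TL runs at 127.0° with |TL| = 32.2, so L = (-19.4, 25.7). Z is determined by |LZ| = 66.2 and |ZQ| = 29.8 together: it lies at the intersection of circle(L, 66.2) and circle(Q, 29.8). With |LQ| = 84.3, the foot of the radical line on LQ is 62.9 from L and the perpendicular offset is √(66.2² − 62.9²) = 20.7. Taking the left-of-LQ solution: Z = (46.8, 26.3).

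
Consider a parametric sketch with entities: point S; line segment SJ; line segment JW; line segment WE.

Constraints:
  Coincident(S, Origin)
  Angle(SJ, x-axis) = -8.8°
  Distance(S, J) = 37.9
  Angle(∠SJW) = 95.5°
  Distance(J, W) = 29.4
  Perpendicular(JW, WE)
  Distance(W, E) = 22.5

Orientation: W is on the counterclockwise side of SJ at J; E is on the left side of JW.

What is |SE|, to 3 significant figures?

36.4

S is at the origin; SJ runs at -8.8° with length 37.9, so J = 37.9·(cos -8.8°, sin -8.8°) = (37.5, -5.80). ∠SJW = 95.5°, so JW runs at -8.8° + (180° − 95.5°) = 75.7° from the x-axis; with |JW| = 29.4, W = J + 29.4·(cos 75.7°, sin 75.7°) = (44.7, 22.7). JW is perpendicular to WE; with |WE| = 22.5 on the left of JW, E = W + 22.5·(-0.969, 0.247) = (22.9, 28.2). Then |SE| = |E − S| = 36.4.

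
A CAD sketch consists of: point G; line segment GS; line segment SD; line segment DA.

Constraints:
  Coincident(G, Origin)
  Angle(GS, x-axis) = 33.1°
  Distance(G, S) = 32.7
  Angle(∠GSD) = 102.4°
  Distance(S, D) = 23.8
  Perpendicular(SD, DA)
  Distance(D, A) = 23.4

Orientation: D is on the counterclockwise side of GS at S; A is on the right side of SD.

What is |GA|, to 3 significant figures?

63.3

G is at the origin; GS runs at 33.1° with length 32.7, so S = 32.7·(cos 33.1°, sin 33.1°) = (27.4, 17.9). ∠GSD = 102.4°, so SD runs at 33.1° + (180° − 102.4°) = 111° from the x-axis; with |SD| = 23.8, D = S + 23.8·(cos 111°, sin 111°) = (19.0, 40.1). SD ⟂ DA; with |DA| = 23.4 on the right of SD, A = D + 23.4·(0.935, 0.353) = (40.9, 48.4). Then |GA| = |A − G| = 63.3.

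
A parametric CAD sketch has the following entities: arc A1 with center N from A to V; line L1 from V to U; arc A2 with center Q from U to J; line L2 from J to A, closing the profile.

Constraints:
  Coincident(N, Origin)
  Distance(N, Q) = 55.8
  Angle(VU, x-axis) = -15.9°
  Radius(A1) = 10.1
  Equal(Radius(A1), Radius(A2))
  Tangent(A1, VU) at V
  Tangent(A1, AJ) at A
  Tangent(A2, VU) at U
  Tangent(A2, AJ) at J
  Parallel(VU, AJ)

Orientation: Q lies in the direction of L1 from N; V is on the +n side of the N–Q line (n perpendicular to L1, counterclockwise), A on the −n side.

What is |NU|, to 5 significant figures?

56.707

The slot axis is L1's direction at -15.9°, so u = (cos -15.9°, sin -15.9°) = (0.96174, -0.27396) and n = (−sin -15.9°, cos -15.9°) = (0.27396, 0.96174). N is at the origin and Q lies 55.8 along u from N, so Q = 55.8·u = (53.665, -15.287). Tangency of A1 to both parallel lines with radius 10.1 puts V and A at N ± 10.1·n: V = (2.7670, 9.7136), A = (-2.7670, -9.7136). Equal radii place U and J the same way about Q: U = Q + 10.1·n = (56.432, -5.5733), J = Q − 10.1·n = (50.898, -25.001). Then |NU| = |U − N| = 56.707.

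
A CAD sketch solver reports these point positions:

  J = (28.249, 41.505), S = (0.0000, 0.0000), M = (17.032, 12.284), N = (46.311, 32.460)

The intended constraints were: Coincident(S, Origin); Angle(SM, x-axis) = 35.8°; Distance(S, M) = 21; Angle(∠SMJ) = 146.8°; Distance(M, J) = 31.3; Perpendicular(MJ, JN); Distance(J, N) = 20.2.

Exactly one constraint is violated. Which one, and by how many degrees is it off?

Perpendicular(MJ, JN) — off by 5.60°.

S = (0.00, 0.00) ✓; SM at 35.80° ✓; |SM| = 21.00 ✓; ∠SMJ = 146.8° ✓; |MJ| = 31.30 ✓; ∠(MJ, JN) = 95.60° ✗; |JN| = 20.20 ✓.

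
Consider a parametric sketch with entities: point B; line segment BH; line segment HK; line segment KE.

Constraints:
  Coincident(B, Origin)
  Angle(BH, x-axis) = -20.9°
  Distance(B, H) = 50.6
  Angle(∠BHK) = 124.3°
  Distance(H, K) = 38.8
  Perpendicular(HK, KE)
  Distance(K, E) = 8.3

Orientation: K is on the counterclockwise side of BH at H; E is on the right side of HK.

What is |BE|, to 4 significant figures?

83.91

B is at the origin; BH runs at -20.9° with length 50.6, so H = 50.6·(cos -20.9°, sin -20.9°) = (47.27, -18.05). ∠BHK = 124.3°, so HK runs at -20.9° + (180° − 124.3°) = 34.80° from the x-axis; with |HK| = 38.8, K = H + 38.8·(cos 34.80°, sin 34.80°) = (79.13, 4.093). HK ⟂ KE; with |KE| = 8.3 on the right of HK, E = K + 8.3·(0.5707, -0.8211) = (83.87, -2.723). Then |BE| = |E − B| = 83.91.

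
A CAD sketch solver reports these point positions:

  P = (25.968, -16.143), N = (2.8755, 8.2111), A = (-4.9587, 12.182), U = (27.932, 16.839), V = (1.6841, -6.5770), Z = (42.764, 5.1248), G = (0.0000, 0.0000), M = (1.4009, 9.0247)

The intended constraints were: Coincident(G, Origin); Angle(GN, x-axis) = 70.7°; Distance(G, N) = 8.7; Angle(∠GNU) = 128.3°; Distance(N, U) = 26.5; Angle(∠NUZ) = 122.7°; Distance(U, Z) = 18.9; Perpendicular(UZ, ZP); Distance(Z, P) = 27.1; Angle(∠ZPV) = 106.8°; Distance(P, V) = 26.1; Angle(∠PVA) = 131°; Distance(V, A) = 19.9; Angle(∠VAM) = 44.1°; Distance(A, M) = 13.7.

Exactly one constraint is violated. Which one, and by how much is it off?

Distance(A, M) = 13.7 — off by 6.60.

G = (0.00, 0.00) ✓; GN at 70.70° ✓; |GN| = 8.700 ✓; ∠GNU = 128.3° ✓; |NU| = 26.50 ✓; ∠NUZ = 122.7° ✓; |UZ| = 18.90 ✓; ∠(UZ, ZP) = 90.00° ✓; |ZP| = 27.10 ✓; ∠ZPV = 106.8° ✓; |PV| = 26.10 ✓; ∠PVA = 131.0° ✓; |VA| = 19.90 ✓; ∠VAM = 44.10° ✓; |AM| = 7.100 ✗.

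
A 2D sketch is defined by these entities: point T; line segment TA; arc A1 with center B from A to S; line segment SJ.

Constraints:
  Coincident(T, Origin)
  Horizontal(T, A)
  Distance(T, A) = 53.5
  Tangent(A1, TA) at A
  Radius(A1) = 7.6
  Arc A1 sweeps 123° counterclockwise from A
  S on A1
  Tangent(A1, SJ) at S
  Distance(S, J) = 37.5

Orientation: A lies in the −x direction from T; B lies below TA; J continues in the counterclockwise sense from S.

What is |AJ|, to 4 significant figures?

45.42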